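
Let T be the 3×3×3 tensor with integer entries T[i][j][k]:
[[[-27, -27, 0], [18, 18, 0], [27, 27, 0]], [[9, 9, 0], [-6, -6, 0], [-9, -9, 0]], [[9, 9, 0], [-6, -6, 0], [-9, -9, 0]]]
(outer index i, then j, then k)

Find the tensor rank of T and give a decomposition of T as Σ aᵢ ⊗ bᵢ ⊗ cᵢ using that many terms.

rank(T) = 1

Lower bound: T ≠ 0 (e.g. T[0,0,0] = -27), so rank(T) ≥ 1.
Upper bound: if T = a ⊗ b ⊗ c then every fibre of T is a multiple of the corresponding factor, so read the factors off the fibres through the nonzero entry T[0,0,0] = -27.
The mode-1 fibre T[:,0,0] = [-27, 9, 9] gives a = [3, -1, -1] (primitive direction); the mode-2 fibre T[0,:,0] = [-27, 18, 27] gives b = [3, -2, -3]; then c[k] = T[0,0,k] / (a[0]·b[0]) = [-27, -27, 0] / 9 = [-3, -3, 0].
Expanding [3, -1, -1] ⊗ [3, -2, -3] ⊗ [-3, -3, 0] reproduces all 27 entries of T, so T = [3, -1, -1] ⊗ [3, -2, -3] ⊗ [-3, -3, 0] and rank(T) ≤ 1.
These bounds meet, so rank(T) = 1.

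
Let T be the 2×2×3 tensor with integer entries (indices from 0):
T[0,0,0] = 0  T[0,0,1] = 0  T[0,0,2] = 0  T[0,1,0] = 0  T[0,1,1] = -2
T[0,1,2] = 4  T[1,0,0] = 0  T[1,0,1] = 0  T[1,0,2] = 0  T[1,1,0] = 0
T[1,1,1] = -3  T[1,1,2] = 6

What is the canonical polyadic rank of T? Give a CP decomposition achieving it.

rank(T) = 1

Lower bound: T ≠ 0 (e.g. T[0,1,1] = -2), so rank(T) ≥ 1.
Upper bound: the mode-1 fibre T[:,1,1] = [-2, -3] gives a = (2, 3) (primitive direction); the mode-2 fibre T[0,:,1] = [0, -2] gives b = (0, 1); then c[k] = T[0,1,k] / (a[0]·b[1]) = [0, -2, 4] / 2 = (0, -1, 2).
Expanding (2, 3) ⊗ (0, 1) ⊗ (0, -1, 2) reproduces all 12 entries of T, so T = (2, 3) ⊗ (0, 1) ⊗ (0, -1, 2) and rank(T) ≤ 1.
These bounds meet, so rank(T) = 1.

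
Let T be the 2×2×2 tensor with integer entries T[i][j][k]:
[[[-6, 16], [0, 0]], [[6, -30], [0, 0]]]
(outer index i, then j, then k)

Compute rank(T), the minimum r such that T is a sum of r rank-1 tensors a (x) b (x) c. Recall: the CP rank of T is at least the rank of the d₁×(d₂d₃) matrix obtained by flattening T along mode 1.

2

Lower bound: the mode-3 unfolding of T (rows indexed by k, columns by (i,j) = (0,0), (0,1), (1,0), (1,1)) is [[-6, 0, 6, 0], [16, 0, -30, 0]].
There the 2×2 minor on rows k ∈ {0, 1}, columns (i,j) ∈ {(0,0), (1,0)} is det [[-6, 6], [16, -30]] = 84 ≠ 0, so this unfolding has rank ≥ 2; CP rank is at least every unfolding rank, so rank(T) ≥ 2. (Unfolding ranks only ever bound the CP rank from below — rank(T) can be strictly larger than all of them — so the matching upper bound has to come from an explicit 2-term decomposition.)
Upper bound — finding two terms. Every mode-2 slice of T is a multiple of one matrix: T[:,j,:] = b[j]·M with b = (1, 0) and M = [[-6, 16], [6, -30]] (rows indexed by i, columns by k). So it suffices to write M as a sum of two rank-1 matrices.
Splitting M by its rows (i = 0, 1), M = (1, 0)(-6, 16)ᵀ + (0, 1)(6, -30)ᵀ.
Hence T = (1, 0) (x) (1, 0) (x) (-6, 16) + (0, 1) (x) (1, 0) (x) (6, -30), so rank(T) ≤ 2.
These bounds meet, so rank(T) = 2.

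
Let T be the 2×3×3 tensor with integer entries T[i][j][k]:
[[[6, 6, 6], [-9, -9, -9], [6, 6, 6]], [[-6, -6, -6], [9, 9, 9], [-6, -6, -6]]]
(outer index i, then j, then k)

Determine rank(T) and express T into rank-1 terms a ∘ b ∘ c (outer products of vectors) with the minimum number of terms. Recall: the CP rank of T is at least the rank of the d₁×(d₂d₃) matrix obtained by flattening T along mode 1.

Lower bound: T ≠ 0 (e.g. T[0,0,0] = 6), so rank(T) ≥ 1.
Upper bound: if T = a ∘ b ∘ c then every fibre of T is a multiple of the corresponding factor, so read the factors off the fibres through the nonzero entry T[0,0,0] = 6.
The mode-1 fibre T[:,0,0] = [6, -6] gives a = (1, -1) (primitive direction); the mode-2 fibre T[0,:,0] = [6, -9, 6] gives b = (2, -3, 2); then c[k] = T[0,0,k] / (a[0]·b[0]) = [6, 6, 6] / 2 = (3, 3, 3).
Expanding (1, -1) ∘ (2, -3, 2) ∘ (3, 3, 3) reproduces all 18 entries of T, so T = (1, -1) ∘ (2, -3, 2) ∘ (3, 3, 3) and rank(T) ≤ 1.
These bounds meet, so rank(T) = 1.

rank(T) = 1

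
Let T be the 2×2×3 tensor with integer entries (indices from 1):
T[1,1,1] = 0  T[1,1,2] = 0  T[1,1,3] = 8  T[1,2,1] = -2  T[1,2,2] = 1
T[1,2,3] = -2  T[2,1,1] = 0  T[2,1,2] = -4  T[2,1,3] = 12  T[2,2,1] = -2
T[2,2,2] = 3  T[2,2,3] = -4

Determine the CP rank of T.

Lower bound: the mode-3 unfolding of T (rows indexed by k, columns by (i,j) = (1,1), (1,2), (2,1), (2,2)) is [[0, -2, 0, -2], [0, 1, -4, 3], [8, -2, 12, -4]].
There the 3×3 minor on rows k ∈ {1, 2, 3}, columns (i,j) ∈ {(1,1), (1,2), (2,1)} is det [[0, -2, 0], [0, 1, -4], [8, -2, 12]] = 64 ≠ 0, so this unfolding has rank ≥ 3; CP rank is at least every unfolding rank, so rank(T) ≥ 3. (This is only a lower bound: in general the CP rank may exceed every unfolding rank, so we still need to exhibit 3 rank-1 terms summing to T.)
Upper bound: T is a sum of 3 rank-1 terms, T = [1, 1] ⊗ [0, 1] ⊗ [-2, -1, 0] + [1, 1] ⊗ [1, 0] ⊗ [0, 4, 4] + [1, 2] ⊗ [2, -1] ⊗ [0, -2, 2] (one valid choice — decompositions are not unique — normalised so each a, b is primitive with positive first nonzero entry; check it by expanding all entries), so rank(T) ≤ 3.
These bounds meet, so rank(T) = 3.
Check entry T[2,2,1] = -2: (1)·(1)·(-2) + (1)·(0)·(0) + (2)·(-1)·(0) = -2.

3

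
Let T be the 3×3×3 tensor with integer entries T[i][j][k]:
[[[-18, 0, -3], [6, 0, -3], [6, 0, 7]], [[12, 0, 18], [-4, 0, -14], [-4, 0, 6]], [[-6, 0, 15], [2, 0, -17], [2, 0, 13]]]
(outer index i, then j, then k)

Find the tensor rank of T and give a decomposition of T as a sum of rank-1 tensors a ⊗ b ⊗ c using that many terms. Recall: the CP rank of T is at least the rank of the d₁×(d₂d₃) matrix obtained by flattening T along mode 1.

rank(T) = 2

Lower bound: in the mode-1 unfolding of T (rows indexed by i, columns by (j,k)) the 2×2 minor on rows i ∈ {0, 1}, columns (j,k) ∈ {(0,0), (0,2)} is det [[-18, -3], [12, 18]] = -288 ≠ 0, so that unfolding has rank ≥ 2 and hence rank(T) ≥ 2 (CP rank is at least every unfolding rank, though it can be larger).
Upper bound: with S_k = T[:,:,k], the two rank-1 terms a₁b₁ᵀ, a₂b₂ᵀ are the rank-1 members of the pencil x·S₀ + y·S₂.
The 2×2 minor of x·S₀ + y·S₂ on rows {0,1}, columns {0,1} is 192·xy + 96·y² = 96·(y)(2·x + y), vanishing at (x:y) = (1:0) and (1:-2).
M₁ = S₀ = [[-18, 6, 6], [12, -4, -4], [-6, 2, 2]] = (-2)·[3, -2, 1][3, -1, -1]ᵀ and M₂ = S₀ − 2·S₂ = [[-12, 12, -8], [-24, 24, -16], [-36, 36, -24]] = (-4)·[1, 2, 3][3, -3, 2]ᵀ, so take a₁ = [3, -2, 1], b₁ = [3, -1, -1], a₂ = [1, 2, 3], b₂ = [3, -3, 2].
Each slice is an integer combination of E₁ = a₁b₁ᵀ and E₂ = a₂b₂ᵀ: S₀ = −2·E₁, S₁ = 0, S₂ = −E₁ + 2·E₂; reading off coefficients, c₁ = [-2, 0, -1] and c₂ = [0, 0, 2].
Hence T = [3, -2, 1] ⊗ [3, -1, -1] ⊗ [-2, 0, -1] + [1, 2, 3] ⊗ [3, -3, 2] ⊗ [0, 0, 2], so rank(T) ≤ 2.
These bounds meet, so rank(T) = 2.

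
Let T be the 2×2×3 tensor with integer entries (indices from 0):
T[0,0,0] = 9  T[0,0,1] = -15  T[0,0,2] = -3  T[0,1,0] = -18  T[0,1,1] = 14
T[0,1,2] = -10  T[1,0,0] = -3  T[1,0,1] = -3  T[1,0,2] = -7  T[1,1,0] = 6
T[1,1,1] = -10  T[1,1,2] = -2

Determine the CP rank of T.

2

Lower bound: the mode-1 unfolding of T (rows indexed by i, columns by (j,k) = (0,0), (0,1), (0,2), (1,0), (1,1), (1,2)) is [[9, -15, -3, -18, 14, -10], [-3, -3, -7, 6, -10, -2]].
There the 2×2 minor on rows i ∈ {0, 1}, columns (j,k) ∈ {(0,0), (0,1)} is det [[9, -15], [-3, -3]] = -72 ≠ 0, so this unfolding has rank ≥ 2; CP rank is at least every unfolding rank, so rank(T) ≥ 2. (Flattening ranks never certify an upper bound on CP rank; for that we must actually write T with 2 rank-1 terms.)
Upper bound — finding two terms. Write S_k = T[:,:,k] for the frontal slices: S₀ = [[9, -18], [-3, 6]], S₁ = [[-15, 14], [-3, -10]], S₂ = [[-3, -10], [-7, -2]].
If T = a₁ (x) b₁ (x) c₁ + a₂ (x) b₂ (x) c₂ then each S_k = c₁[k]·a₁b₁ᵀ + c₂[k]·a₂b₂ᵀ. S₀ and S₁ are linearly independent, so a₁b₁ᵀ and a₂b₂ᵀ must span the same plane of matrices: they are the rank-1 matrices of the form x·S₀ + y·S₁.
det(x·S₀ + y·S₁) is −192·xy + 192·y² = (-192)·(x − y)(y), vanishing at (x:y) = (1:1) and (1:0).
M₁ = S₀ + S₁ = [[-6, -4], [-6, -4]] = (-2)·[1, 1][3, 2]ᵀ and M₂ = S₀ = [[9, -18], [-3, 6]] = 3·[3, -1][1, -2]ᵀ, so take a₁ = [1, 1], b₁ = [3, 2], a₂ = [3, -1], b₂ = [1, -2].
Each slice is an integer combination of E₁ = a₁b₁ᵀ and E₂ = a₂b₂ᵀ: S₀ = 3·E₂, S₁ = −2·E₁ − 3·E₂, S₂ = −2·E₁ + E₂; reading off coefficients, c₁ = [0, -2, -2] and c₂ = [3, -3, 1].
Hence T = [1, 1] (x) [3, 2] (x) [0, -2, -2] + [3, -1] (x) [1, -2] (x) [3, -3, 1], so rank(T) ≤ 2.
These bounds meet, so rank(T) = 2.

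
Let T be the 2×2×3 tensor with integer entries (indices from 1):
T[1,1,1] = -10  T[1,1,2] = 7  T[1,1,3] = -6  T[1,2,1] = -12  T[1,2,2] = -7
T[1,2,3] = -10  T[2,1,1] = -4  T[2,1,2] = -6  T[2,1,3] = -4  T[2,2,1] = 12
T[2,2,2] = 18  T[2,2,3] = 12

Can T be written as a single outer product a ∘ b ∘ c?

The mode-2 unfolding of T (rows indexed by j, columns by (i,k) = (1,1), (1,2), (1,3), (2,1), (2,2), (2,3)) is [[-10, 7, -6, -4, -6, -4], [-12, -7, -10, 12, 18, 12]].
There the 2×2 minor on rows j ∈ {1, 2}, columns (i,k) ∈ {(1,1), (1,2)} is det [[-10, 7], [-12, -7]] = 154 ≠ 0, so this unfolding has rank ≥ 2; CP rank is at least every unfolding rank, so rank(T) ≥ 2.
In particular rank(T) ≥ 2 > 1, so T is not rank-1.

No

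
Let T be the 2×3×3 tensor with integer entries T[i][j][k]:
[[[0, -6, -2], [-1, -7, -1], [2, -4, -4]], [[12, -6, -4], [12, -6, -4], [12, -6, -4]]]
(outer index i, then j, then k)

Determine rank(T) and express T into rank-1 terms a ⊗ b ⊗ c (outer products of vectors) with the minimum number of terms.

Lower bound: the mode-3 unfolding of T (rows indexed by k, columns by (i,j) = (0,0), (0,1), (0,2), (1,0), (1,1), (1,2)) is [[0, -1, 2, 12, 12, 12], [-6, -7, -4, -6, -6, -6], [-2, -1, -4, -4, -4, -4]].
There the 3×3 minor on rows k ∈ {0, 1, 2}, columns (i,j) ∈ {(0,0), (0,1), (1,0)} is det [[0, -1, 12], [-6, -7, -6], [-2, -1, -4]] = -84 ≠ 0, so this unfolding has rank ≥ 3; CP rank is at least every unfolding rank, so rank(T) ≥ 3. (Flattening ranks never certify an upper bound on CP rank; for that we must actually write T with 3 rank-1 terms.)
Upper bound: T is a sum of 3 rank-1 terms, T = [1, -1] ⊗ [1, 1, 1] ⊗ [-4, -2, 0] + [1, 0] ⊗ [0, 1, -2] ⊗ [-1, -1, 1] + [1, 2] ⊗ [1, 1, 1] ⊗ [4, -4, -2] (written with every a and b primitive with positive leading entry and the scale carried by c; CP decompositions are not unique, and this one is verified by expanding entrywise), so rank(T) ≤ 3.
These bounds meet, so rank(T) = 3.

rank(T) = 3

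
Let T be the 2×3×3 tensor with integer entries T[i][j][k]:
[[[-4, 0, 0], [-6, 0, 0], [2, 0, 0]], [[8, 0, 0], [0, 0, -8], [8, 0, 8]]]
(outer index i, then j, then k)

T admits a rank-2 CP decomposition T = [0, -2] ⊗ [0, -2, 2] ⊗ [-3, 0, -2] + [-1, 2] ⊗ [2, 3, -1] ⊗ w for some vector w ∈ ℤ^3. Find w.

w = [2, 0, 0]

Subtract the known terms from T to get the rank-1 residual R = [-1, 2] ⊗ [2, 3, -1] ⊗ w, so R[i,j,k] = a[i]·b[j]·w[k]. Pick indices with nonzero a[0]·b[0] = (-1)·(2) = -2. Only the fibre through (0,0,·) is needed: R[0,0,:] = T[0,0,:] − Σₗ aₗ[0]bₗ[0]cₗ = [-4, 0, 0] − (0)·(0)·[-3, 0, -2] = [-4, 0, 0]. Then w[k] = R[0,0,k] / -2 for each k, giving w = [-4, 0, 0] / -2 = [2, 0, 0].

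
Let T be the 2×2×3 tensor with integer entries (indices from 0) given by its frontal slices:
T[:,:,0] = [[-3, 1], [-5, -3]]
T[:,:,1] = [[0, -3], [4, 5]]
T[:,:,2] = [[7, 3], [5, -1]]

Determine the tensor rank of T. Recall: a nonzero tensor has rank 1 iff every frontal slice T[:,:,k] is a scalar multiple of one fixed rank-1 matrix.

3

Lower bound: the mode-3 unfolding of T (rows indexed by k, columns by (i,j) = (0,0), (0,1), (1,0), (1,1)) is [[-3, 1, -5, -3], [0, -3, 4, 5], [7, 3, 5, -1]].
There the 3×3 minor on rows k ∈ {0, 1, 2}, columns (i,j) ∈ {(0,0), (0,1), (1,0)} is det [[-3, 1, -5], [0, -3, 4], [7, 3, 5]] = 4 ≠ 0, so this unfolding has rank ≥ 3; CP rank is at least every unfolding rank, so rank(T) ≥ 3. (This is only a lower bound: in general the CP rank may exceed every unfolding rank, so we still need to exhibit 3 rank-1 terms summing to T.)
Upper bound: T is a sum of 3 rank-1 terms, T = [1, -1] ⊗ [1, 2] ⊗ [1, -2, 1] + [1, 1] ⊗ [1, 0] ⊗ [-2, 0, 4] + [1, 1] ⊗ [2, 1] ⊗ [-1, 1, 1] (written with every a and b primitive with positive leading entry and the scale carried by c; CP decompositions are not unique, and this one is verified by expanding entrywise), so rank(T) ≤ 3.
These bounds meet, so rank(T) = 3.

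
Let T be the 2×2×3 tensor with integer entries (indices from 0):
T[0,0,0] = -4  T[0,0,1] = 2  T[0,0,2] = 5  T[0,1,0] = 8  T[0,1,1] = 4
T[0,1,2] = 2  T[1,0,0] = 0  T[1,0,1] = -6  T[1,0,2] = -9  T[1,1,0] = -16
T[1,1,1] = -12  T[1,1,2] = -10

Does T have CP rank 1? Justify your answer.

No

The mode-2 unfolding of T (rows indexed by j, columns by (i,k) = (0,0), (0,1), (0,2), (1,0), (1,1), (1,2)) is [[-4, 2, 5, 0, -6, -9], [8, 4, 2, -16, -12, -10]].
There the 2×2 minor on rows j ∈ {0, 1}, columns (i,k) ∈ {(0,0), (0,1)} is det [[-4, 2], [8, 4]] = -32 ≠ 0, so this unfolding has rank ≥ 2; CP rank is at least every unfolding rank, so rank(T) ≥ 2.
In particular rank(T) ≥ 2 > 1, so T is not rank-1.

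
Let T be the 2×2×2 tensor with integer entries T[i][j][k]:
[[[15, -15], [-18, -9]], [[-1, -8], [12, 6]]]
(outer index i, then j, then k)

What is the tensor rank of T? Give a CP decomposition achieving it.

rank(T) = 2

Lower bound: the mode-1 unfolding of T (rows indexed by i, columns by (j,k) = (0,0), (0,1), (1,0), (1,1)) is [[15, -15, -18, -9], [-1, -8, 12, 6]].
There the 2×2 minor on rows i ∈ {0, 1}, columns (j,k) ∈ {(0,0), (0,1)} is det [[15, -15], [-1, -8]] = -135 ≠ 0, so this unfolding has rank ≥ 2; CP rank is at least every unfolding rank, so rank(T) ≥ 2. (Unfolding ranks only ever bound the CP rank from below — rank(T) can be strictly larger than all of them — so the matching upper bound has to come from an explicit 2-term decomposition.)
Upper bound — finding two terms. Write S_k = T[:,:,k] for the frontal slices: S₀ = [[15, -18], [-1, 12]], S₁ = [[-15, -9], [-8, 6]].
If T = a₁ ⊗ b₁ ⊗ c₁ + a₂ ⊗ b₂ ⊗ c₂ then each S_k = c₁[k]·a₁b₁ᵀ + c₂[k]·a₂b₂ᵀ. S₀ and S₁ are linearly independent, so a₁b₁ᵀ and a₂b₂ᵀ must span the same plane of matrices: they are the rank-1 matrices of the form x·S₀ + y·S₁.
det(x·S₀ + y·S₁) is 162·x² − 243·xy − 162·y² = 81·(x − 2·y)(2·x + y), vanishing at (x:y) = (2:1) and (1:-2).
M₁ = 2·S₀ + S₁ = [[15, -45], [-10, 30]] = 5·(3, -2)(1, -3)ᵀ and M₂ = S₀ − 2·S₁ = [[45, 0], [15, 0]] = 15·(3, 1)(1, 0)ᵀ, so take a₁ = (3, -2), b₁ = (1, -3), a₂ = (3, 1), b₂ = (1, 0).
Each slice is an integer combination of E₁ = a₁b₁ᵀ and E₂ = a₂b₂ᵀ: S₀ = 2·E₁ + 3·E₂, S₁ = E₁ − 6·E₂; reading off coefficients, c₁ = (2, 1) and c₂ = (3, -6).
Hence T = (3, -2) ⊗ (1, -3) ⊗ (2, 1) + (3, 1) ⊗ (1, 0) ⊗ (3, -6), so rank(T) ≤ 2.
These bounds meet, so rank(T) = 2.
Check entry T[1,0,1] = -8: (-2)·(1)·(1) + (1)·(1)·(-6) = -8.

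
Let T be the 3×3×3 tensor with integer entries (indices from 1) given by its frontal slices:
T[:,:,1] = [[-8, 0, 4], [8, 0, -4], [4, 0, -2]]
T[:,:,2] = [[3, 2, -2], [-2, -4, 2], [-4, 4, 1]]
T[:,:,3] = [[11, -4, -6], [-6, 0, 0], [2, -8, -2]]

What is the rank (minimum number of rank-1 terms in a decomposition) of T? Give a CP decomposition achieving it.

Lower bound: the mode-2 unfolding of T (rows indexed by j, columns by (i,k) = (1,1), (1,2), (1,3), (2,1), (2,2), (2,3), (3,1), (3,2), (3,3)) is [[-8, 3, 11, 8, -2, -6, 4, -4, 2], [0, 2, -4, 0, -4, 0, 0, 4, -8], [4, -2, -6, -4, 2, 0, -2, 1, -2]].
There the 3×3 minor on rows j ∈ {1, 2, 3}, columns (i,k) ∈ {(1,1), (1,2), (1,3)} is det [[-8, 3, 11], [0, 2, -4], [4, -2, -6]] = 24 ≠ 0, so this unfolding has rank ≥ 3; CP rank is at least every unfolding rank, so rank(T) ≥ 3. (This is only a lower bound: in general the CP rank may exceed every unfolding rank, so we still need to exhibit 3 rank-1 terms summing to T.)
Upper bound: T is a sum of 3 rank-1 terms, T = [1, -2, 2] ∘ [1, -2, 0] ∘ [0, -1, 1] + [1, 2, 2] ∘ [1, -1, -1] ∘ [0, 0, 2] + [2, -2, -1] ∘ [2, 0, -1] ∘ [-2, 1, 2] (written with every a and b primitive with positive leading entry and the scale carried by c; CP decompositions are not unique, and this one is verified by expanding entrywise), so rank(T) ≤ 3.
These bounds meet, so rank(T) = 3.

rank(T) = 3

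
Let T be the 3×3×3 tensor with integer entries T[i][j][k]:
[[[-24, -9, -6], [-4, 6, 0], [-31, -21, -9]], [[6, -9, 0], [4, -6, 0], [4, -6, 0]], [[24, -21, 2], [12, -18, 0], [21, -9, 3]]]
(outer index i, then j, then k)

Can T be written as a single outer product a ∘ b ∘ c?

The mode-3 unfolding of T (rows indexed by k, columns by (i,j) = (0,0), (0,1), (0,2), (1,0), (1,1), (1,2), (2,0), (2,1), (2,2)) is [[-24, -4, -31, 6, 4, 4, 24, 12, 21], [-9, 6, -21, -9, -6, -6, -21, -18, -9], [-6, 0, -9, 0, 0, 0, 2, 0, 3]].
There the 2×2 minor on rows k ∈ {0, 1}, columns (i,j) ∈ {(0,0), (0,1)} is det [[-24, -4], [-9, 6]] = -180 ≠ 0, so this unfolding has rank ≥ 2; CP rank is at least every unfolding rank, so rank(T) ≥ 2.
In particular rank(T) ≥ 2 > 1, so T is not rank-1.

No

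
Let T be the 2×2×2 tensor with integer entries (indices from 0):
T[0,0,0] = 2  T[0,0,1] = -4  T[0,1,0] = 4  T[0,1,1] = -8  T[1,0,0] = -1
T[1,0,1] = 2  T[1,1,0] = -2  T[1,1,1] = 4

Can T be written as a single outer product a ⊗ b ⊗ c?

Yes

If T = a ⊗ b ⊗ c then every fibre of T is a multiple of the corresponding factor, so read the factors off the fibres through the nonzero entry T[0,0,0] = 2.
The mode-1 fibre T[:,0,0] = [2, -1] gives a = (2, -1) (primitive direction); the mode-2 fibre T[0,:,0] = [2, 4] gives b = (1, 2); then c[k] = T[0,0,k] / (a[0]·b[0]) = [2, -4] / 2 = (1, -2).
Expanding (2, -1) ⊗ (1, 2) ⊗ (1, -2) reproduces all 8 entries of T, so T = (2, -1) ⊗ (1, 2) ⊗ (1, -2) and rank(T) ≤ 1.
Equivalently every frontal slice T[:,:,k] is c[k] times the rank-1 matrix (2, -1) ⊗ (1, 2). So T has rank 1 (it is nonzero).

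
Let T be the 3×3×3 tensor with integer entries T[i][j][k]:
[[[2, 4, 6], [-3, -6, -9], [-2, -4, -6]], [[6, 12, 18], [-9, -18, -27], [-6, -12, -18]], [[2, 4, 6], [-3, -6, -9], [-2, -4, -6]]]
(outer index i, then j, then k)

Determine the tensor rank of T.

1

Lower bound: T ≠ 0 (e.g. T[0,0,0] = 2), so rank(T) ≥ 1.
Upper bound: if T = a (x) b (x) c then every fibre of T is a multiple of the corresponding factor, so read the factors off the fibres through the nonzero entry T[0,0,0] = 2.
The mode-1 fibre T[:,0,0] = [2, 6, 2] gives a = [1, 3, 1] (primitive direction); the mode-2 fibre T[0,:,0] = [2, -3, -2] gives b = [2, -3, -2]; then c[k] = T[0,0,k] / (a[0]·b[0]) = [2, 4, 6] / 2 = [1, 2, 3].
Expanding [1, 3, 1] (x) [2, -3, -2] (x) [1, 2, 3] reproduces all 27 entries of T, so T = [1, 3, 1] (x) [2, -3, -2] (x) [1, 2, 3] and rank(T) ≤ 1.
These bounds meet, so rank(T) = 1.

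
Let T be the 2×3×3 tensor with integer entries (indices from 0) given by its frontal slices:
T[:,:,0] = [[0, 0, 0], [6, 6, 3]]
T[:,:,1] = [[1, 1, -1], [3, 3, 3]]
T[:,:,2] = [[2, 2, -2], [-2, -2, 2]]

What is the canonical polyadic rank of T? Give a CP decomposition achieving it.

Lower bound: the mode-2 unfolding of T (rows indexed by j, columns by (i,k) = (0,0), (0,1), (0,2), (1,0), (1,1), (1,2)) is [[0, 1, 2, 6, 3, -2], [0, 1, 2, 6, 3, -2], [0, -1, -2, 3, 3, 2]].
There the 2×2 minor on rows j ∈ {0, 2}, columns (i,k) ∈ {(0,1), (1,0)} is det [[1, 6], [-1, 3]] = 9 ≠ 0, so this unfolding has rank ≥ 2; CP rank is at least every unfolding rank, so rank(T) ≥ 2. (Unfolding ranks only ever bound the CP rank from below — rank(T) can be strictly larger than all of them — so the matching upper bound has to come from an explicit 2-term decomposition.)
Upper bound — finding two terms. Write S_k = T[:,:,k] for the frontal slices: S₀ = [[0, 0, 0], [6, 6, 3]], S₁ = [[1, 1, -1], [3, 3, 3]], S₂ = [[2, 2, -2], [-2, -2, 2]].
If T = a₁ ∘ b₁ ∘ c₁ + a₂ ∘ b₂ ∘ c₂ then each S_k = c₁[k]·a₁b₁ᵀ + c₂[k]·a₂b₂ᵀ. S₀ and S₁ are linearly independent, so a₁b₁ᵀ and a₂b₂ᵀ must span the same plane of matrices: they are the rank-1 matrices of the form x·S₀ + y·S₁.
The 2×2 minor of x·S₀ + y·S₁ on rows {0,1}, columns {0,2} is 9·xy + 6·y² = 3·(3·x + 2·y)(y), vanishing at (x:y) = (2:-3) and (1:0).
M₁ = 2·S₀ − 3·S₁ = [[-3, -3, 3], [3, 3, -3]] = (-3)·(1, -1)(1, 1, -1)ᵀ and M₂ = S₀ = [[0, 0, 0], [6, 6, 3]] = 3·(0, 1)(2, 2, 1)ᵀ, so take a₁ = (1, -1), b₁ = (1, 1, -1), a₂ = (0, 1), b₂ = (2, 2, 1).
Each slice is an integer combination of E₁ = a₁b₁ᵀ and E₂ = a₂b₂ᵀ: S₀ = 3·E₂, S₁ = E₁ + 2·E₂, S₂ = 2·E₁; reading off coefficients, c₁ = (0, 1, 2) and c₂ = (3, 2, 0).
Hence T = (1, -1) ∘ (1, 1, -1) ∘ (0, 1, 2) + (0, 1) ∘ (2, 2, 1) ∘ (3, 2, 0), so rank(T) ≤ 2.
These bounds meet, so rank(T) = 2.

rank(T) = 2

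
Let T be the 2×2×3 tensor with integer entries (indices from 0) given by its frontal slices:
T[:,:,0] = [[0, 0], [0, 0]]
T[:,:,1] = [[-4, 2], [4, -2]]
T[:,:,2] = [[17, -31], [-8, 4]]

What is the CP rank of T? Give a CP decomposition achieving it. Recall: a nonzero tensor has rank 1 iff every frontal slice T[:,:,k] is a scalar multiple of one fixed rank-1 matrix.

rank(T) = 2

Lower bound: the mode-3 unfolding of T (rows indexed by k, columns by (i,j) = (0,0), (0,1), (1,0), (1,1)) is [[0, 0, 0, 0], [-4, 2, 4, -2], [17, -31, -8, 4]].
There the 2×2 minor on rows k ∈ {1, 2}, columns (i,j) ∈ {(0,0), (0,1)} is det [[-4, 2], [17, -31]] = 90 ≠ 0, so this unfolding has rank ≥ 2; CP rank is at least every unfolding rank, so rank(T) ≥ 2. (Flattening ranks never certify an upper bound on CP rank; for that we must actually write T with 2 rank-1 terms.)
Upper bound — finding two terms. Write S_k = T[:,:,k] for the frontal slices: S₀ = [[0, 0], [0, 0]], S₁ = [[-4, 2], [4, -2]], S₂ = [[17, -31], [-8, 4]].
If T = a₁ ∘ b₁ ∘ c₁ + a₂ ∘ b₂ ∘ c₂ then each S_k = c₁[k]·a₁b₁ᵀ + c₂[k]·a₂b₂ᵀ. S₁ and S₂ are linearly independent, so a₁b₁ᵀ and a₂b₂ᵀ must span the same plane of matrices: they are the rank-1 matrices of the form x·S₁ + y·S₂.
det(x·S₁ + y·S₂) is 90·xy − 180·y² = 90·(x − 2·y)(y), vanishing at (x:y) = (2:1) and (1:0).
M₁ = 2·S₁ + S₂ = [[9, -27], [0, 0]] = 9·[1, 0][1, -3]ᵀ and M₂ = S₁ = [[-4, 2], [4, -2]] = (-2)·[1, -1][2, -1]ᵀ, so take a₁ = [1, 0], b₁ = [1, -3], a₂ = [1, -1], b₂ = [2, -1].
Each slice is an integer combination of E₁ = a₁b₁ᵀ and E₂ = a₂b₂ᵀ: S₀ = 0, S₁ = −2·E₂, S₂ = 9·E₁ + 4·E₂; reading off coefficients, c₁ = [0, 0, 9] and c₂ = [0, -2, 4].
Hence T = [1, 0] ∘ [1, -3] ∘ [0, 0, 9] + [1, -1] ∘ [2, -1] ∘ [0, -2, 4], so rank(T) ≤ 2.
These bounds meet, so rank(T) = 2.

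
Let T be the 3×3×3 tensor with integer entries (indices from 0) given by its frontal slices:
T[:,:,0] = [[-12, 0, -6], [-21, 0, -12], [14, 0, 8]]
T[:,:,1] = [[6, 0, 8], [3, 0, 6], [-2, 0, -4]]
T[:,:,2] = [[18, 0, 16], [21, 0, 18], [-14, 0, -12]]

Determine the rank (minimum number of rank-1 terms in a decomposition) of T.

2

Lower bound: the mode-3 unfolding of T (rows indexed by k, columns by (i,j) = (0,0), (0,1), (0,2), (1,0), (1,1), (1,2), (2,0), (2,1), (2,2)) is [[-12, 0, -6, -21, 0, -12, 14, 0, 8], [6, 0, 8, 3, 0, 6, -2, 0, -4], [18, 0, 16, 21, 0, 18, -14, 0, -12]].
There the 2×2 minor on rows k ∈ {0, 1}, columns (i,j) ∈ {(0,0), (0,2)} is det [[-12, -6], [6, 8]] = -60 ≠ 0, so this unfolding has rank ≥ 2; CP rank is at least every unfolding rank, so rank(T) ≥ 2. (Unfolding ranks only ever bound the CP rank from below — rank(T) can be strictly larger than all of them — so the matching upper bound has to come from an explicit 2-term decomposition.)
Upper bound — finding two terms. Write S_k = T[:,:,k] for the frontal slices: S₀ = [[-12, 0, -6], [-21, 0, -12], [14, 0, 8]], S₁ = [[6, 0, 8], [3, 0, 6], [-2, 0, -4]], S₂ = [[18, 0, 16], [21, 0, 18], [-14, 0, -12]].
If T = a₁ (x) b₁ (x) c₁ + a₂ (x) b₂ (x) c₂ then each S_k = c₁[k]·a₁b₁ᵀ + c₂[k]·a₂b₂ᵀ. S₀ and S₁ are linearly independent, so a₁b₁ᵀ and a₂b₂ᵀ must span the same plane of matrices: they are the rank-1 matrices of the form x·S₀ + y·S₁.
The 2×2 minor of x·S₀ + y·S₁ on rows {0,1}, columns {0,2} is 18·x² + 42·xy + 12·y² = 6·(x + 2·y)(3·x + y), vanishing at (x:y) = (2:-1) and (1:-3).
M₁ = 2·S₀ − S₁ = [[-30, 0, -20], [-45, 0, -30], [30, 0, 20]] = (-5)·(2, 3, -2)(3, 0, 2)ᵀ and M₂ = S₀ − 3·S₁ = [[-30, 0, -30], [-30, 0, -30], [20, 0, 20]] = (-10)·(3, 3, -2)(1, 0, 1)ᵀ, so take a₁ = (2, 3, -2), b₁ = (3, 0, 2), a₂ = (3, 3, -2), b₂ = (1, 0, 1).
Each slice is an integer combination of E₁ = a₁b₁ᵀ and E₂ = a₂b₂ᵀ: S₀ = −3·E₁ + 2·E₂, S₁ = −E₁ + 4·E₂, S₂ = E₁ + 4·E₂; reading off coefficients, c₁ = (-3, -1, 1) and c₂ = (2, 4, 4).
Hence T = (2, 3, -2) (x) (3, 0, 2) (x) (-3, -1, 1) + (3, 3, -2) (x) (1, 0, 1) (x) (2, 4, 4), so rank(T) ≤ 2.
These bounds meet, so rank(T) = 2.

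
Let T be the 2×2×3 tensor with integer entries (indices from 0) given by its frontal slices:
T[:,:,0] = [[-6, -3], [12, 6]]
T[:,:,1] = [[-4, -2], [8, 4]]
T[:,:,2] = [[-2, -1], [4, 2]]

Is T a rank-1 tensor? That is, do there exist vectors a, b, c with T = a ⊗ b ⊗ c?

If T = a ⊗ b ⊗ c then every fibre of T is a multiple of the corresponding factor, so read the factors off the fibres through the nonzero entry T[0,0,0] = -6.
The mode-1 fibre T[:,0,0] = [-6, 12] gives a = [1, -2] (primitive direction); the mode-2 fibre T[0,:,0] = [-6, -3] gives b = [2, 1]; then c[k] = T[0,0,k] / (a[0]·b[0]) = [-6, -4, -2] / 2 = [-3, -2, -1].
Expanding [1, -2] ⊗ [2, 1] ⊗ [-3, -2, -1] reproduces all 12 entries of T, so T = [1, -2] ⊗ [2, 1] ⊗ [-3, -2, -1] and rank(T) ≤ 1.
Equivalently every frontal slice T[:,:,k] is c[k] times the rank-1 matrix [1, -2] ⊗ [2, 1]. So T has rank 1 (it is nonzero).

Yes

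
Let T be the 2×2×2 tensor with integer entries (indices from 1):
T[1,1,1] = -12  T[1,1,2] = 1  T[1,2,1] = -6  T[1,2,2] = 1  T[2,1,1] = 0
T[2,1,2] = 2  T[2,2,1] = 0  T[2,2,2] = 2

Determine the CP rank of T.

2

Lower bound: the mode-2 unfolding of T (rows indexed by j, columns by (i,k) = (1,1), (1,2), (2,1), (2,2)) is [[-12, 1, 0, 2], [-6, 1, 0, 2]].
There the 2×2 minor on rows j ∈ {1, 2}, columns (i,k) ∈ {(1,1), (1,2)} is det [[-12, 1], [-6, 1]] = -6 ≠ 0, so this unfolding has rank ≥ 2; CP rank is at least every unfolding rank, so rank(T) ≥ 2. (Flattening ranks never certify an upper bound on CP rank; for that we must actually write T with 2 rank-1 terms.)
Upper bound — finding two terms. Write S_k = T[:,:,k] for the frontal slices: S₁ = [[-12, -6], [0, 0]], S₂ = [[1, 1], [2, 2]].
If T = a₁ ∘ b₁ ∘ c₁ + a₂ ∘ b₂ ∘ c₂ then each S_k = c₁[k]·a₁b₁ᵀ + c₂[k]·a₂b₂ᵀ. S₁ and S₂ are linearly independent, so a₁b₁ᵀ and a₂b₂ᵀ must span the same plane of matrices: they are the rank-1 matrices of the form x·S₁ + y·S₂.
det(x·S₁ + y·S₂) is −12·xy = (-12)·(y)(x), vanishing at (x:y) = (1:0) and (0:1).
M₁ = S₁ = [[-12, -6], [0, 0]] = (-6)·(1, 0)(2, 1)ᵀ and M₂ = S₂ = [[1, 1], [2, 2]] = (1, 2)(1, 1)ᵀ, so take a₁ = (1, 0), b₁ = (2, 1), a₂ = (1, 2), b₂ = (1, 1).
Each slice is an integer combination of E₁ = a₁b₁ᵀ and E₂ = a₂b₂ᵀ: S₁ = −6·E₁, S₂ = E₂; reading off coefficients, c₁ = (-6, 0) and c₂ = (0, 1).
Hence T = (1, 0) ∘ (2, 1) ∘ (-6, 0) + (1, 2) ∘ (1, 1) ∘ (0, 1), so rank(T) ≤ 2.
These bounds meet, so rank(T) = 2.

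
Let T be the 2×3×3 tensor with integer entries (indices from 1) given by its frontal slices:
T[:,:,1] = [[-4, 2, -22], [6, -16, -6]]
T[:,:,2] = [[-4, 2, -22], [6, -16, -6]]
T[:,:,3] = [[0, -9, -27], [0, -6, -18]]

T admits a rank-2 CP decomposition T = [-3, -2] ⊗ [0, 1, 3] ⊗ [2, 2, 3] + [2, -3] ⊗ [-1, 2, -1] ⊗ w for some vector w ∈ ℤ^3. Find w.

Subtract the known terms from T to get the rank-1 residual R = [2, -3] ⊗ [-1, 2, -1] ⊗ w, so R[i,j,k] = a[i]·b[j]·w[k]. Pick indices with nonzero a[1]·b[1] = (2)·(-1) = -2. Only the fibre through (1,1,·) is needed: R[1,1,:] = T[1,1,:] − Σₗ aₗ[1]bₗ[1]cₗ = [-4, -4, 0] − (-3)·(0)·[2, 2, 3] = [-4, -4, 0]. Then w[k] = R[1,1,k] / -2 for each k, giving w = [-4, -4, 0] / -2 = [2, 2, 0].

w = [2, 2, 0]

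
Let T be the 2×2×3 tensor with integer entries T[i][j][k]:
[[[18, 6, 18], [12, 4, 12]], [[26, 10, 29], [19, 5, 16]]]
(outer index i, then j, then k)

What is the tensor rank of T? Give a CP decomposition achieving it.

Lower bound: in the mode-3 unfolding of T (rows indexed by k, columns by (i,j)) the 2×2 minor on rows k ∈ {0, 1}, columns (i,j) ∈ {(0,0), (1,0)} is det [[18, 26], [6, 10]] = 24 ≠ 0, so that unfolding has rank ≥ 2 and hence rank(T) ≥ 2 (CP rank is at least every unfolding rank, though it can be larger).
Upper bound: with S_k = T[:,:,k], the two rank-1 terms a₁b₁ᵀ, a₂b₂ᵀ are the rank-1 members of the pencil x·S₀ + y·S₁.
det(x·S₀ + y·S₁) is 30·x² − 20·xy − 10·y² = 10·(x − y)(3·x + y), vanishing at (x:y) = (1:1) and (1:-3).
M₁ = S₀ + S₁ = [[24, 16], [36, 24]] = 4·[2, 3][3, 2]ᵀ and M₂ = S₀ − 3·S₁ = [[0, 0], [-4, 4]] = (-4)·[0, 1][1, -1]ᵀ, so take a₁ = [2, 3], b₁ = [3, 2], a₂ = [0, 1], b₂ = [1, -1].
Each slice is an integer combination of E₁ = a₁b₁ᵀ and E₂ = a₂b₂ᵀ: S₀ = 3·E₁ − E₂, S₁ = E₁ + E₂, S₂ = 3·E₁ + 2·E₂; reading off coefficients, c₁ = [3, 1, 3] and c₂ = [-1, 1, 2].
Hence T = [2, 3] (x) [3, 2] (x) [3, 1, 3] + [0, 1] (x) [1, -1] (x) [-1, 1, 2], so rank(T) ≤ 2.
These bounds meet, so rank(T) = 2.

rank(T) = 2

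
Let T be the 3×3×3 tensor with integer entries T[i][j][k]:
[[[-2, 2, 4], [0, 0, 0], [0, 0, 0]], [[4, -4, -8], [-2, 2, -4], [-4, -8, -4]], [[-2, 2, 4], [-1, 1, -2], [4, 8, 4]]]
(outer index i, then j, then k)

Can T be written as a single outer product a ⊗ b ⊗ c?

The mode-3 unfolding of T (rows indexed by k, columns by (i,j) = (0,0), (0,1), (0,2), (1,0), (1,1), (1,2), (2,0), (2,1), (2,2)) is [[-2, 0, 0, 4, -2, -4, -2, -1, 4], [2, 0, 0, -4, 2, -8, 2, 1, 8], [4, 0, 0, -8, -4, -4, 4, -2, 4]].
There the 3×3 minor on rows k ∈ {0, 1, 2}, columns (i,j) ∈ {(0,0), (1,1), (1,2)} is det [[-2, -2, -4], [2, 2, -8], [4, -4, -4]] = 192 ≠ 0, so this unfolding has rank ≥ 3; CP rank is at least every unfolding rank, so rank(T) ≥ 3.
In particular rank(T) ≥ 3 > 1, so T is not rank-1.

No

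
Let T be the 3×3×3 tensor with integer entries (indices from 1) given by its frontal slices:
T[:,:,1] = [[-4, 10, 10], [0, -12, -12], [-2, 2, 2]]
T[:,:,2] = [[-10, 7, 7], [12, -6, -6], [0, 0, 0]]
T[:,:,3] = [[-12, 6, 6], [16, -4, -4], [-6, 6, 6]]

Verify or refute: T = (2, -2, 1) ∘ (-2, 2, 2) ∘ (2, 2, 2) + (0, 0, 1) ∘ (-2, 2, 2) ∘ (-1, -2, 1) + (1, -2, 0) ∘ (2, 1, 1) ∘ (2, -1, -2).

Yes

Reconstruct entrywise from the claimed factors. For example, T[1,3,1] = 10 and Σₗ aₗ[1]bₗ[3]cₗ[1] = (2)·(2)·(2) + (0)·(2)·(-1) + (1)·(1)·(2) = 10; checking all 27 entries, every one matches. The claim holds.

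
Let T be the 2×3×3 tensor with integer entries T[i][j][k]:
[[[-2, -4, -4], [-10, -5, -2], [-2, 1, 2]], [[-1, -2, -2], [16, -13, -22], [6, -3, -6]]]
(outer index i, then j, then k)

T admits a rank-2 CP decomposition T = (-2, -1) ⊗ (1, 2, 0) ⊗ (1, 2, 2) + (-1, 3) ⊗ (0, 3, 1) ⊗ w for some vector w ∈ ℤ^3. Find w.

Subtract the known terms from T to get the rank-1 residual R = (-1, 3) ⊗ (0, 3, 1) ⊗ w, so R[i,j,k] = a[i]·b[j]·w[k]. Pick indices with nonzero a[0]·b[1] = (-1)·(3) = -3. Only the fibre through (0,1,·) is needed: R[0,1,:] = T[0,1,:] − Σₗ aₗ[0]bₗ[1]cₗ = [-10, -5, -2] − (-2)·(2)·(1, 2, 2) = [-6, 3, 6]. Then w[k] = R[0,1,k] / -3 for each k, giving w = [-6, 3, 6] / -3 = (2, -1, -2).

w = (2, -1, -2)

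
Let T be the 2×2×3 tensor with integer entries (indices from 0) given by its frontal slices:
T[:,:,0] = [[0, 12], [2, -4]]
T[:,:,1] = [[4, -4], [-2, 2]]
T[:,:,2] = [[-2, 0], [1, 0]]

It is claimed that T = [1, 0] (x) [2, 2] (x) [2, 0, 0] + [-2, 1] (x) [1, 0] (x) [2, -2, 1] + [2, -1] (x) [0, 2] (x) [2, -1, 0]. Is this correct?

Yes

Reconstruct entrywise from the claimed factors. For example, T[0,1,1] = -4 and Σₗ aₗ[0]bₗ[1]cₗ[1] = (1)·(2)·(0) + (-2)·(0)·(-2) + (2)·(2)·(-1) = -4; checking all 12 entries, every one matches. The claim holds.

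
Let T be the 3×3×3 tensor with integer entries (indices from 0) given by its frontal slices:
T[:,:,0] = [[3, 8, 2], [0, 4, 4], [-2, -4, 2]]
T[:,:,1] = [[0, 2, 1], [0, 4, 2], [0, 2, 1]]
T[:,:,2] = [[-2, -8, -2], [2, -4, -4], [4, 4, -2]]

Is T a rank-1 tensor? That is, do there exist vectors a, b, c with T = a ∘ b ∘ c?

No

The mode-3 unfolding of T (rows indexed by k, columns by (i,j) = (0,0), (0,1), (0,2), (1,0), (1,1), (1,2), (2,0), (2,1), (2,2)) is [[3, 8, 2, 0, 4, 4, -2, -4, 2], [0, 2, 1, 0, 4, 2, 0, 2, 1], [-2, -8, -2, 2, -4, -4, 4, 4, -2]].
There the 3×3 minor on rows k ∈ {0, 1, 2}, columns (i,j) ∈ {(0,0), (0,1), (0,2)} is det [[3, 8, 2], [0, 2, 1], [-2, -8, -2]] = 4 ≠ 0, so this unfolding has rank ≥ 3; CP rank is at least every unfolding rank, so rank(T) ≥ 3.
In particular rank(T) ≥ 3 > 1, so T is not rank-1.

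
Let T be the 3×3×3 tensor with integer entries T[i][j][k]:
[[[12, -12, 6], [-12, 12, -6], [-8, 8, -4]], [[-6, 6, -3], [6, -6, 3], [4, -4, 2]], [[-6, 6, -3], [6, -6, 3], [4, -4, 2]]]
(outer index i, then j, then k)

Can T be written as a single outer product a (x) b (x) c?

If T = a (x) b (x) c then every fibre of T is a multiple of the corresponding factor, so read the factors off the fibres through the nonzero entry T[0,0,0] = 12.
The mode-1 fibre T[:,0,0] = [12, -6, -6] gives a = [2, -1, -1] (primitive direction); the mode-2 fibre T[0,:,0] = [12, -12, -8] gives b = [3, -3, -2]; then c[k] = T[0,0,k] / (a[0]·b[0]) = [12, -12, 6] / 6 = [2, -2, 1].
Expanding [2, -1, -1] (x) [3, -3, -2] (x) [2, -2, 1] reproduces all 27 entries of T, so T = [2, -1, -1] (x) [3, -3, -2] (x) [2, -2, 1] and rank(T) ≤ 1.
Equivalently every frontal slice T[:,:,k] is c[k] times the rank-1 matrix [2, -1, -1] (x) [3, -3, -2]. So T has rank 1 (it is nonzero).

Yes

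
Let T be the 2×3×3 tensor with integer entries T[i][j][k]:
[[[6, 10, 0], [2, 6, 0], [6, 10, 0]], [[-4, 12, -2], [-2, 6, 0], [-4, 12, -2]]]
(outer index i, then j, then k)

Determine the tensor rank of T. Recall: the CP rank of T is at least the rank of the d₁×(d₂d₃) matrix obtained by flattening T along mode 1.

Lower bound: the mode-3 unfolding of T (rows indexed by k, columns by (i,j) = (0,0), (0,1), (0,2), (1,0), (1,1), (1,2)) is [[6, 2, 6, -4, -2, -4], [10, 6, 10, 12, 6, 12], [0, 0, 0, -2, 0, -2]].
There the 3×3 minor on rows k ∈ {0, 1, 2}, columns (i,j) ∈ {(0,0), (0,1), (1,0)} is det [[6, 2, -4], [10, 6, 12], [0, 0, -2]] = -32 ≠ 0, so this unfolding has rank ≥ 3; CP rank is at least every unfolding rank, so rank(T) ≥ 3. (Unfolding ranks only ever bound the CP rank from below — rank(T) can be strictly larger than all of them — so the matching upper bound has to come from an explicit 3-term decomposition.)
Upper bound: T is a sum of 3 rank-1 terms, T = [0, 1] ⊗ [1, 0, 1] ⊗ [-4, 4, -2] + [1, 2] ⊗ [1, 1, 1] ⊗ [-2, 2, 0] + [2, 1] ⊗ [2, 1, 2] ⊗ [2, 2, 0] (one valid choice — decompositions are not unique — normalised so each a, b is primitive with positive first nonzero entry; check it by expanding all entries), so rank(T) ≤ 3.
These bounds meet, so rank(T) = 3.

3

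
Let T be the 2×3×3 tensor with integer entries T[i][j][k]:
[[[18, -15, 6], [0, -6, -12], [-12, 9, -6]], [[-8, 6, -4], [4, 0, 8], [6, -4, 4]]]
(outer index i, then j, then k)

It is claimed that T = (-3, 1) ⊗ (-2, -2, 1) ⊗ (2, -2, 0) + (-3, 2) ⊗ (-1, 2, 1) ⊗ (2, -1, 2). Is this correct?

Yes

Reconstruct entrywise from the claimed factors. For example, T[0,0,1] = -15 and Σₗ aₗ[0]bₗ[0]cₗ[1] = (-3)·(-2)·(-2) + (-3)·(-1)·(-1) = -15; checking all 18 entries, every one matches. The claim holds.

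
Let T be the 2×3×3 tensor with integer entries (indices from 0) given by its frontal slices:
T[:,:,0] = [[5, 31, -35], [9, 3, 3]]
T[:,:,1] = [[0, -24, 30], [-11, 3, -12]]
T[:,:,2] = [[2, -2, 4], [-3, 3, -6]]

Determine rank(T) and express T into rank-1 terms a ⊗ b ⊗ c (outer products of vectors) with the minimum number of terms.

Lower bound: in the mode-2 unfolding of T (rows indexed by j, columns by (i,k)) the 2×2 minor on rows j ∈ {0, 1}, columns (i,k) ∈ {(0,0), (0,1)} is det [[5, 0], [31, -24]] = -120 ≠ 0, so that unfolding has rank ≥ 2 and hence rank(T) ≥ 2 (CP rank is at least every unfolding rank, though it can be larger).
Upper bound: with S_k = T[:,:,k], the two rank-1 terms a₁b₁ᵀ, a₂b₂ᵀ are the rank-1 members of the pencil x·S₀ + y·S₁.
The 2×2 minor of x·S₀ + y·S₁ on rows {0,1}, columns {0,1} is −264·x² + 572·xy − 264·y² = (-44)·(2·x − 3·y)(3·x − 2·y), vanishing at (x:y) = (3:2) and (2:3).
M₁ = 3·S₀ + 2·S₁ = [[15, 45, -45], [5, 15, -15]] = 5·(3, 1)(1, 3, -3)ᵀ and M₂ = 2·S₀ + 3·S₁ = [[10, -10, 20], [-15, 15, -30]] = 5·(2, -3)(1, -1, 2)ᵀ, so take a₁ = (3, 1), b₁ = (1, 3, -3), a₂ = (2, -3), b₂ = (1, -1, 2).
Each slice is an integer combination of E₁ = a₁b₁ᵀ and E₂ = a₂b₂ᵀ: S₀ = 3·E₁ − 2·E₂, S₁ = −2·E₁ + 3·E₂, S₂ = E₂; reading off coefficients, c₁ = (3, -2, 0) and c₂ = (-2, 3, 1).
Hence T = (3, 1) ⊗ (1, 3, -3) ⊗ (3, -2, 0) + (2, -3) ⊗ (1, -1, 2) ⊗ (-2, 3, 1), so rank(T) ≤ 2.
These bounds meet, so rank(T) = 2.

rank(T) = 2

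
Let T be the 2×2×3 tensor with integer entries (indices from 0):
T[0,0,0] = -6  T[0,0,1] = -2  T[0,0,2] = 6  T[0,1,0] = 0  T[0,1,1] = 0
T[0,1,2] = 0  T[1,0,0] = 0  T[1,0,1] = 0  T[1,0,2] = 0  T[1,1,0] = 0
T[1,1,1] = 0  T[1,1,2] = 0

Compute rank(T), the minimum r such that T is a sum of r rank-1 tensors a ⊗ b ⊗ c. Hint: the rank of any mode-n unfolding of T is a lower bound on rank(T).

1

Lower bound: T ≠ 0 (e.g. T[0,0,0] = -6), so rank(T) ≥ 1.
Upper bound: if T = a ⊗ b ⊗ c then every fibre of T is a multiple of the corresponding factor, so read the factors off the fibres through the nonzero entry T[0,0,0] = -6.
The mode-1 fibre T[:,0,0] = [-6, 0] gives a = [1, 0] (primitive direction); the mode-2 fibre T[0,:,0] = [-6, 0] gives b = [1, 0]; then c[k] = T[0,0,k] / (a[0]·b[0]) = [-6, -2, 6] / 1 = [-6, -2, 6].
Expanding [1, 0] ⊗ [1, 0] ⊗ [-6, -2, 6] reproduces all 12 entries of T, so T = [1, 0] ⊗ [1, 0] ⊗ [-6, -2, 6] and rank(T) ≤ 1.
These bounds meet, so rank(T) = 1.
Check entry T[1,1,2] = 0: (0)·(0)·(6) = 0.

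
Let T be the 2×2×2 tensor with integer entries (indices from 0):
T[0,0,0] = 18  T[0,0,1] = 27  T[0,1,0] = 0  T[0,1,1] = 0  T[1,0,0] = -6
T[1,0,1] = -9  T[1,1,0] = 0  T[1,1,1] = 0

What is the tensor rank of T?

1

Lower bound: T ≠ 0 (e.g. T[0,0,0] = 18), so rank(T) ≥ 1.
Upper bound: if T = a ⊗ b ⊗ c then every fibre of T is a multiple of the corresponding factor, so read the factors off the fibres through the nonzero entry T[0,0,0] = 18.
The mode-1 fibre T[:,0,0] = [18, -6] gives a = (3, -1) (primitive direction); the mode-2 fibre T[0,:,0] = [18, 0] gives b = (1, 0); then c[k] = T[0,0,k] / (a[0]·b[0]) = [18, 27] / 3 = (6, 9).
Expanding (3, -1) ⊗ (1, 0) ⊗ (6, 9) reproduces all 8 entries of T, so T = (3, -1) ⊗ (1, 0) ⊗ (6, 9) and rank(T) ≤ 1.
These bounds meet, so rank(T) = 1.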